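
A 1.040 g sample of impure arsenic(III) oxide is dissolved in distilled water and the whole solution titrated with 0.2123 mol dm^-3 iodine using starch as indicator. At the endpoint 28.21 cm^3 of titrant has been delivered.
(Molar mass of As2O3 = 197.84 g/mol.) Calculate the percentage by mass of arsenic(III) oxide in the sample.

56.96 %

As2O3 + 2 I2 + 2 H2O → As2O5 + 4 HI
n(I2) = 0.02821 L × 0.2123 mol/L = 5.989 × 10^-3 mol
From the 1:2 ratio, n(As2O3) = 1/2 × 5.989 × 10^-3 = 2.994 × 10^-3 mol
mass of As2O3 = 2.994 × 10^-3 × 197.84 g/mol = 0.5924 g
% As2O3 = 0.5924 / 1.040 × 100 = 56.96 %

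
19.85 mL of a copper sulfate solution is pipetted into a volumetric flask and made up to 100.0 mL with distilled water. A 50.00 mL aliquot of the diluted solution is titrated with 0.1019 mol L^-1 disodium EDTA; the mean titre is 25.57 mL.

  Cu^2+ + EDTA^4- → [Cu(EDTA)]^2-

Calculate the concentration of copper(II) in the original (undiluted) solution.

0.2625 mol/L

n(EDTA) = 0.02557 × 0.1019 = 2.606 × 10^-3 mol
n(Cu2+) in the aliquot = 2.606 × 10^-3 mol (1:1 ratio)
[Cu2+]_dilute = 2.606 × 10^-3 / 0.05000 = 0.05211 mol/L
Dilution factor = 100.0 / 19.85 = 5.038
[Cu2+]_stock = 0.05211 × 5.038 = 0.2625 mol/L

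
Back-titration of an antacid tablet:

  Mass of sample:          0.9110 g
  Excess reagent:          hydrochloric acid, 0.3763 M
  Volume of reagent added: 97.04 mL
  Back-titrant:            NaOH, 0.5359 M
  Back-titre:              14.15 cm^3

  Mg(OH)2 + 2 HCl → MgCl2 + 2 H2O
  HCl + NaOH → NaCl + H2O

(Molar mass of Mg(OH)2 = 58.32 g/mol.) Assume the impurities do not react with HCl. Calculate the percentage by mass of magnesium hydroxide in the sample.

n(HCl) added = 0.09704 × 0.3763 = 0.03652 mol
n(NaOH) used in back-titration = 0.01415 × 0.5359 = 7.583 × 10^-3 mol
n(HCl) left over = 7.583 × 10^-3 mol (1:1 ratio)
n(HCl) consumed by analyte = 0.03652 − 7.583 × 10^-3 = 0.02893 mol
From the 1:2 ratio, n(Mg(OH)2) = 1/2 × 0.02893 = 0.01447 mol
mass of Mg(OH)2 = 0.01447 × 58.32 = 0.8437 g
% Mg(OH)2 = 0.8437 / 0.9110 × 100 = 92.61 %

92.61 %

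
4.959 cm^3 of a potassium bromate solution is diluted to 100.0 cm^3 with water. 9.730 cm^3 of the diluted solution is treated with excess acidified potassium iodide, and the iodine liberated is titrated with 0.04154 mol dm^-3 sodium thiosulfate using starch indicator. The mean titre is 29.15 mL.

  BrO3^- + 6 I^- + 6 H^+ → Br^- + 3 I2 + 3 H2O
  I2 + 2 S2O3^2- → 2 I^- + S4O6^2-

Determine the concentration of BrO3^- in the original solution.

n(S2O3^2-) = 0.02915 × 0.04154 = 1.211 × 10^-3 mol
n(I2) = n(S2O3^2-)/2 = 6.054 × 10^-4 mol
From the 1:3 ratio, n(BrO3^-) in the aliquot = 1/3 × 6.054 × 10^-4 = 2.018 × 10^-4 mol
[BrO3^-]_dilute = 2.018 × 10^-4 / 0.009730 = 0.02074 mol/L
[BrO3^-]_original = 0.02074 × 100.0/4.959 = 0.4183 mol/L

0.4183 mol/L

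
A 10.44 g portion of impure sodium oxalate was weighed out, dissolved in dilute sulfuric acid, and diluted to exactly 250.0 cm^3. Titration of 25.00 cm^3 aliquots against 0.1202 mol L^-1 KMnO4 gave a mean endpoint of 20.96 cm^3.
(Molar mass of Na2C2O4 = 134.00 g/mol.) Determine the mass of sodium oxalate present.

8.440 g

2 MnO4^- + 5 C2O4^2- + 16 H^+ → 2 Mn^2+ + 10 CO2 + 8 H2O
n(KMnO4) per titration = 0.02096 × 0.1202 = 2.519 × 10^-3 mol
From the 5:2 ratio, n(Na2C2O4) in each aliquot = 5/2 × 2.519 × 10^-3 = 6.298 × 10^-3 mol
n(Na2C2O4) in the whole flask = 6.298 × 10^-3 × 250.0/25.00 = 0.06298 mol
mass of Na2C2O4 = 0.06298 × 134.00 = 8.440 g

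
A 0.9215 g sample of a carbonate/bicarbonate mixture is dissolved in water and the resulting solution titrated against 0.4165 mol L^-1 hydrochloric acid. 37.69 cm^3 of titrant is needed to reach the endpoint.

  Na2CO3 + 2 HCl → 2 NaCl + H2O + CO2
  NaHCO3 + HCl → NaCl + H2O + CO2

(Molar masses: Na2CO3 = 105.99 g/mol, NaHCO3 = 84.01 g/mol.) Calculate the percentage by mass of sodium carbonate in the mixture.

73.67 %

n(HCl) = 0.03769 × 0.4165 = 0.01570 mol
Let x = n(Na2CO3), y = n(NaHCO3).
Titrant: 2x + 1y = 0.01570;  mass: 105.99x + 84.01y = 0.9215
Solving, x = 6.405 × 10^-3 mol, y = 2.889 × 10^-3 mol
mass of Na2CO3 = 6.405 × 10^-3 × 105.99 = 0.6788 g
% Na2CO3 = 0.6788 / 0.9215 × 100 = 73.67 %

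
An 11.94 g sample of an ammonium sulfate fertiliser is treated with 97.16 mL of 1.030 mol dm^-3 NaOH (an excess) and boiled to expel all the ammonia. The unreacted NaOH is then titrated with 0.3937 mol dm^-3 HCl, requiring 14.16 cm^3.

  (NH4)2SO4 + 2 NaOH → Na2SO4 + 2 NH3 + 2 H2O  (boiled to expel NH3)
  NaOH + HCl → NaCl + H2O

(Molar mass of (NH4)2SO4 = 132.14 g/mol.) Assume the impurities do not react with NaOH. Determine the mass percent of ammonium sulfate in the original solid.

52.29 %

n(NaOH) added = 0.09716 × 1.030 = 0.1001 mol
n(HCl) used in back-titration = 0.01416 × 0.3937 = 5.575 × 10^-3 mol
n(NaOH) left over = 5.575 × 10^-3 mol (1:1 ratio)
n(NaOH) consumed by analyte = 0.1001 − 5.575 × 10^-3 = 0.09450 mol
From the 1:2 ratio, n((NH4)2SO4) = 1/2 × 0.09450 = 0.04725 mol
mass of (NH4)2SO4 = 0.04725 × 132.14 = 6.244 g
% (NH4)2SO4 = 6.244 / 11.94 × 100 = 52.29 %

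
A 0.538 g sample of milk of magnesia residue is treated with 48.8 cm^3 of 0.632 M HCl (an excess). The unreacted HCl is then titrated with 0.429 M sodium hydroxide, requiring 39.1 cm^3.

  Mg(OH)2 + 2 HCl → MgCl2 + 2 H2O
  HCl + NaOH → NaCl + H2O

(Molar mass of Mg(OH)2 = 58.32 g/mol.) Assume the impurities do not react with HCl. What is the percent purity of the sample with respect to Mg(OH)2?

n(HCl) added = 0.0488 × 0.632 = 0.0308 mol
n(NaOH) used in back-titration = 0.0391 × 0.429 = 0.0168 mol
n(HCl) left over = 0.0168 mol (1:1 ratio)
n(HCl) consumed by analyte = 0.0308 − 0.0168 = 0.0141 mol
From the 1:2 ratio, n(Mg(OH)2) = 1/2 × 0.0141 = 7.03 × 10^-3 mol
mass of Mg(OH)2 = 7.03 × 10^-3 × 58.32 = 0.410 g
% Mg(OH)2 = 0.410 / 0.538 × 100 = 76.2 %

76.2 %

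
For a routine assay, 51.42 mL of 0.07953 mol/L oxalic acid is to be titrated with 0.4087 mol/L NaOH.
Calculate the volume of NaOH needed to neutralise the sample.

20.01 mL

H2C2O4 + 2 NaOH → Na2C2O4 + 2 H2O
n(H2C2O4) = 0.05142 L × 0.07953 mol/L = 4.089 × 10^-3 mol
From the 2:1 stoichiometry, n(NaOH) = 2/1 × 4.089 × 10^-3 = 8.179 × 10^-3 mol
V(NaOH) = 8.179 × 10^-3 mol / 0.4087 mol/L = 0.02001 L = 20.01 mL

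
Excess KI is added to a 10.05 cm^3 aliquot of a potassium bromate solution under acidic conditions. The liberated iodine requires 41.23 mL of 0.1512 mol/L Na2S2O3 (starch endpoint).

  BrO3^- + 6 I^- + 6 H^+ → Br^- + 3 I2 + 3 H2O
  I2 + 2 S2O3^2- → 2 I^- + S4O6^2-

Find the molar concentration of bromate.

n(S2O3^2-) = 0.04123 × 0.1512 = 6.234 × 10^-3 mol
n(I2) = n(S2O3^2-)/2 = 3.117 × 10^-3 mol
From the 1:3 ratio, n(BrO3^-) in the aliquot = 1/3 × 3.117 × 10^-3 = 1.039 × 10^-3 mol
[BrO3^-] = 1.039 × 10^-3 / 0.01005 = 0.1034 mol/L

0.1034 mol/L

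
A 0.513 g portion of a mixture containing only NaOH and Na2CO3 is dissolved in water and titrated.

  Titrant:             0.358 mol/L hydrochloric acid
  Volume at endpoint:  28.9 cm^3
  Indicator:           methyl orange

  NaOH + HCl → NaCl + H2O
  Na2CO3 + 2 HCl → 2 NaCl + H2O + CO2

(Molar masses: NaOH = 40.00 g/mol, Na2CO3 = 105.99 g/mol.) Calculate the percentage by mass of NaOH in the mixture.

21.2 %

n(HCl) = 0.0289 × 0.358 = 0.0103 mol
Let x = n(NaOH), y = n(Na2CO3).
Titrant: 1x + 2y = 0.0103;  mass: 40.00x + 105.99y = 0.513
Solving, x = 2.72 × 10^-3 mol, y = 3.82 × 10^-3 mol
mass of NaOH = 2.72 × 10^-3 × 40.00 = 0.109 g
% NaOH = 0.109 / 0.513 × 100 = 21.2 %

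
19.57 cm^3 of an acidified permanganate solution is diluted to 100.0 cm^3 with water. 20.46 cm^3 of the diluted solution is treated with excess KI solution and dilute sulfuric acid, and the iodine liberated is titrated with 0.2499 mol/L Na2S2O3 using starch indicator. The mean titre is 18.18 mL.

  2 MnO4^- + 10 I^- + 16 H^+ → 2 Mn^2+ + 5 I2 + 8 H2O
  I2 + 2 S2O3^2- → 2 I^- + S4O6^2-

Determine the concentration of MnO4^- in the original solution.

0.2269 mol/L

n(S2O3^2-) = 0.01818 × 0.2499 = 4.543 × 10^-3 mol
n(I2) = n(S2O3^2-)/2 = 2.272 × 10^-3 mol
From the 2:5 ratio, n(MnO4^-) in the aliquot = 2/5 × 2.272 × 10^-3 = 9.086 × 10^-4 mol
[MnO4^-]_dilute = 9.086 × 10^-4 / 0.02046 = 0.04441 mol/L
[MnO4^-]_original = 0.04441 × 100.0/19.57 = 0.2269 mol/L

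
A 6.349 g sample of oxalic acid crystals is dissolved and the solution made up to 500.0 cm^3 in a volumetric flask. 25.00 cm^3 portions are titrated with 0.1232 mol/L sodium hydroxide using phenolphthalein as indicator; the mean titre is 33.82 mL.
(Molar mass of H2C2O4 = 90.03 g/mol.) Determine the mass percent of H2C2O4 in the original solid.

H2C2O4 + 2 NaOH → Na2C2O4 + 2 H2O
n(NaOH) per titration = 0.03382 × 0.1232 = 4.167 × 10^-3 mol
From the 1:2 ratio, n(H2C2O4) in each aliquot = 1/2 × 4.167 × 10^-3 = 2.083 × 10^-3 mol
n(H2C2O4) in the whole flask = 2.083 × 10^-3 × 500.0/25.00 = 0.04167 mol
mass of H2C2O4 = 0.04167 × 90.03 = 3.751 g
% H2C2O4 = 3.751 / 6.349 × 100 = 59.08 %

59.08 %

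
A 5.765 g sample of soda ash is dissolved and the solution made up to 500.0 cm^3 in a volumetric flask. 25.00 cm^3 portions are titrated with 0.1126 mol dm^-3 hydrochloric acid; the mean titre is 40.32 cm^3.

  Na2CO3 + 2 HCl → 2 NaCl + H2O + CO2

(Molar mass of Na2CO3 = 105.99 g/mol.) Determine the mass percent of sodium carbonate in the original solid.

83.47 %

n(HCl) per titration = 0.04032 × 0.1126 = 4.540 × 10^-3 mol
From the 1:2 ratio, n(Na2CO3) in each aliquot = 1/2 × 4.540 × 10^-3 = 2.270 × 10^-3 mol
n(Na2CO3) in the whole flask = 2.270 × 10^-3 × 500.0/25.00 = 0.04540 mol
mass of Na2CO3 = 0.04540 × 105.99 = 4.812 g
% Na2CO3 = 4.812 / 5.765 × 100 = 83.47 %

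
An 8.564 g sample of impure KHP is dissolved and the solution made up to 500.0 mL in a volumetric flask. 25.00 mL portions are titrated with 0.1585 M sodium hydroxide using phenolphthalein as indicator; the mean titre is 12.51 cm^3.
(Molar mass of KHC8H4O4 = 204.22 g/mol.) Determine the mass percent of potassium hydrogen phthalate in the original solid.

94.57 %

KHC8H4O4 + NaOH → KNaC8H4O4 + H2O
n(NaOH) per titration = 0.01251 × 0.1585 = 1.983 × 10^-3 mol
n(KHC8H4O4) in each aliquot = 1.983 × 10^-3 mol (1:1 ratio)
n(KHC8H4O4) in the whole flask = 1.983 × 10^-3 × 500.0/25.00 = 0.03966 mol
mass of KHC8H4O4 = 0.03966 × 204.22 = 8.099 g
% KHC8H4O4 = 8.099 / 8.564 × 100 = 94.57 %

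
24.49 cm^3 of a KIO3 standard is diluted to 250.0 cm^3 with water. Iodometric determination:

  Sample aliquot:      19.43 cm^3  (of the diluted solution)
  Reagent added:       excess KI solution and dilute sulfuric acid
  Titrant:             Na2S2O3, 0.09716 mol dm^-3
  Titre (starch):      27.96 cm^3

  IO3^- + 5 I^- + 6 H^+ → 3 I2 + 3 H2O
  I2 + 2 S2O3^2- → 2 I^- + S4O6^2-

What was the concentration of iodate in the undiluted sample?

n(S2O3^2-) = 0.02796 × 0.09716 = 2.717 × 10^-3 mol
n(I2) = n(S2O3^2-)/2 = 1.358 × 10^-3 mol
From the 1:3 ratio, n(IO3^-) in the aliquot = 1/3 × 1.358 × 10^-3 = 4.528 × 10^-4 mol
[IO3^-]_dilute = 4.528 × 10^-4 / 0.01943 = 0.02330 mol/L
[IO3^-]_original = 0.02330 × 250.0/24.49 = 0.2379 mol/L

0.2379 mol/L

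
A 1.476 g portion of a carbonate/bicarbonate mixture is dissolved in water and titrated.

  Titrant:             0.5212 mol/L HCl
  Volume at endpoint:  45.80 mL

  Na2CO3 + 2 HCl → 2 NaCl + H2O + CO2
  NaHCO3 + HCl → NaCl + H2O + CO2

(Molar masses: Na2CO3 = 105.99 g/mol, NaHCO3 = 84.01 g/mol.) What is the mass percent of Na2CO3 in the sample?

n(HCl) = 0.04580 × 0.5212 = 0.02387 mol
Let x = n(Na2CO3), y = n(NaHCO3).
Titrant: 2x + 1y = 0.02387;  mass: 105.99x + 84.01y = 1.476
Solving, x = 8.535 × 10^-3 mol, y = 6.802 × 10^-3 mol
mass of Na2CO3 = 8.535 × 10^-3 × 105.99 = 0.9046 g
% Na2CO3 = 0.9046 / 1.476 × 100 = 61.29 %

61.29 %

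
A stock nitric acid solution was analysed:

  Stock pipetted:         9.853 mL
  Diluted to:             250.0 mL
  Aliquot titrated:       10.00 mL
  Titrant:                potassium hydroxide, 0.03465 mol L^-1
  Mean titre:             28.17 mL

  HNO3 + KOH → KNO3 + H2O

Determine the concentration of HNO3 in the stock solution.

n(KOH) = 0.02817 × 0.03465 = 9.761 × 10^-4 mol
n(HNO3) in the aliquot = 9.761 × 10^-4 mol (1:1 ratio)
[HNO3]_dilute = 9.761 × 10^-4 / 0.01000 = 0.09761 mol/L
Dilution factor = 250.0 / 9.853 = 25.37
[HNO3]_stock = 0.09761 × 25.37 = 2.477 mol/L

2.477 mol/L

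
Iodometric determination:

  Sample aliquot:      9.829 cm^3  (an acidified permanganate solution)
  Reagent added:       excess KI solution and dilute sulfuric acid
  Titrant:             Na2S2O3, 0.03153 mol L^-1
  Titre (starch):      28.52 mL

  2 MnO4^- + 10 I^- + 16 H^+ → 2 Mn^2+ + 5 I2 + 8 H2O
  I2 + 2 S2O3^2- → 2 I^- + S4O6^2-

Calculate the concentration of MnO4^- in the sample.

0.01830 mol/L

n(S2O3^2-) = 0.02852 × 0.03153 = 8.992 × 10^-4 mol
n(I2) = n(S2O3^2-)/2 = 4.496 × 10^-4 mol
From the 2:5 ratio, n(MnO4^-) in the aliquot = 2/5 × 4.496 × 10^-4 = 1.798 × 10^-4 mol
[MnO4^-] = 1.798 × 10^-4 / 0.009829 = 0.01830 mol/L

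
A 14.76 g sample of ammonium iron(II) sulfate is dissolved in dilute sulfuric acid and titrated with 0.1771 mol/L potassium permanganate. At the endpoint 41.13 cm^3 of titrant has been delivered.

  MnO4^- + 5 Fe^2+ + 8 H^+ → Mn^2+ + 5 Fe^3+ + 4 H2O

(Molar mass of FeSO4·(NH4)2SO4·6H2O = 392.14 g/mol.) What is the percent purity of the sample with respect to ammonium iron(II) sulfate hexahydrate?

96.76 %

n(KMnO4) = 0.04113 L × 0.1771 mol/L = 7.284 × 10^-3 mol
From the 5:1 ratio, n(FeSO4·(NH4)2SO4·6H2O) = 5/1 × 7.284 × 10^-3 = 0.03642 mol
mass of FeSO4·(NH4)2SO4·6H2O = 0.03642 × 392.14 g/mol = 14.28 g
% FeSO4·(NH4)2SO4·6H2O = 14.28 / 14.76 × 100 = 96.76 %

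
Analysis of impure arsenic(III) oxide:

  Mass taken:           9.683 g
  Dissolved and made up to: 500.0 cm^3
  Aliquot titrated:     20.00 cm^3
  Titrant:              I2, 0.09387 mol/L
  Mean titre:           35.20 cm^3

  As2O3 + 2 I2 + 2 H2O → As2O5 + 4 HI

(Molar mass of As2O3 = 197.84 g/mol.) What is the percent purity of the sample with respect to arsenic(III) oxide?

84.39 %

n(I2) per titration = 0.03520 × 0.09387 = 3.304 × 10^-3 mol
From the 1:2 ratio, n(As2O3) in each aliquot = 1/2 × 3.304 × 10^-3 = 1.652 × 10^-3 mol
n(As2O3) in the whole flask = 1.652 × 10^-3 × 500.0/20.00 = 0.04130 mol
mass of As2O3 = 0.04130 × 197.84 = 8.171 g
% As2O3 = 8.171 / 9.683 × 100 = 84.39 %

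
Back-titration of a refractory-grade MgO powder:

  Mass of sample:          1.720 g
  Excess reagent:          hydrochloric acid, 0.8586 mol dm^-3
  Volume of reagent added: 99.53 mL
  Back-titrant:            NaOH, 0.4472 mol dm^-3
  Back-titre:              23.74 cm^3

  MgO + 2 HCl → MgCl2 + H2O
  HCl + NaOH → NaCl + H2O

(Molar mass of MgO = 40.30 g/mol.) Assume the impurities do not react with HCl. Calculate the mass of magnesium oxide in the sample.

n(HCl) added = 0.09953 × 0.8586 = 0.08546 mol
n(NaOH) used in back-titration = 0.02374 × 0.4472 = 0.01062 mol
n(HCl) left over = 0.01062 mol (1:1 ratio)
n(HCl) consumed by analyte = 0.08546 − 0.01062 = 0.07484 mol
From the 1:2 ratio, n(MgO) = 1/2 × 0.07484 = 0.03742 mol
mass of MgO = 0.03742 × 40.30 = 1.508 g

1.508 g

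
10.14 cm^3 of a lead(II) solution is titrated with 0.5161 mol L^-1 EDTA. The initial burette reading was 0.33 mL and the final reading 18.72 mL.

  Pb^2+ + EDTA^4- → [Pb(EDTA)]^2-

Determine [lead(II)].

0.9360 mol/L

n(EDTA) = 0.01839 L × 0.5161 mol/L = 9.491 × 10^-3 mol
n(Pb2+) = 9.491 × 10^-3 mol (1:1 mole ratio)
[Pb2+] = 9.491 × 10^-3 mol / 0.01014 L = 0.9360 mol/L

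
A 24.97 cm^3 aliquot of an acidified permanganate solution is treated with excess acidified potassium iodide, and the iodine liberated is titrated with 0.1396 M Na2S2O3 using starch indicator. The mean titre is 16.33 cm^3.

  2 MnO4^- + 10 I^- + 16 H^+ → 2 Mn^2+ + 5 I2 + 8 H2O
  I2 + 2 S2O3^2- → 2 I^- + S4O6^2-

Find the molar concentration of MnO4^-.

n(S2O3^2-) = 0.01633 × 0.1396 = 2.280 × 10^-3 mol
n(I2) = n(S2O3^2-)/2 = 1.140 × 10^-3 mol
From the 2:5 ratio, n(MnO4^-) in the aliquot = 2/5 × 1.140 × 10^-3 = 4.559 × 10^-4 mol
[MnO4^-] = 4.559 × 10^-4 / 0.02497 = 0.01826 mol/L

0.01826 M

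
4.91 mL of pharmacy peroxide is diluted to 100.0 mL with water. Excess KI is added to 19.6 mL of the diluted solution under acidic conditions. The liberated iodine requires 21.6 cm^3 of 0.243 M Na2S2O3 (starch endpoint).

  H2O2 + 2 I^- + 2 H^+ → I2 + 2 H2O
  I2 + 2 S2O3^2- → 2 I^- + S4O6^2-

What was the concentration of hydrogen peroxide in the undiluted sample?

2.73 M

n(S2O3^2-) = 0.0216 × 0.243 = 5.25 × 10^-3 mol
n(I2) = n(S2O3^2-)/2 = 2.62 × 10^-3 mol
n(H2O2) in the aliquot = 2.62 × 10^-3 mol (1:1 ratio)
[H2O2]_dilute = 2.62 × 10^-3 / 0.0196 = 0.134 mol/L
[H2O2]_original = 0.134 × 100.0/4.91 = 2.73 mol/L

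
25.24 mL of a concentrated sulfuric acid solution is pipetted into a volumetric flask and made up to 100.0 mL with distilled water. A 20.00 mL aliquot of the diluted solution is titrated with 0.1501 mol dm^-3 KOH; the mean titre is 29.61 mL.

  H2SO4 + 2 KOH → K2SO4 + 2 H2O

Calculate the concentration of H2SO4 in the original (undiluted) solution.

n(KOH) = 0.02961 × 0.1501 = 4.444 × 10^-3 mol
From the 1:2 ratio, n(H2SO4) in the aliquot = 1/2 × 4.444 × 10^-3 = 2.222 × 10^-3 mol
[H2SO4]_dilute = 2.222 × 10^-3 / 0.02000 = 0.1111 mol/L
Dilution factor = 100.0 / 25.24 = 3.962
[H2SO4]_stock = 0.1111 × 3.962 = 0.4402 mol/L

0.4402 mol/L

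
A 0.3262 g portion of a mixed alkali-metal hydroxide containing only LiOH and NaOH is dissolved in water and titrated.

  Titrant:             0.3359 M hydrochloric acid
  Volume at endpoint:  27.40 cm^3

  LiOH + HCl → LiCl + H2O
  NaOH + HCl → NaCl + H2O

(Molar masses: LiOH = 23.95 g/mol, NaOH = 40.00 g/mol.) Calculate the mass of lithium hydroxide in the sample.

0.06259 g

n(HCl) = 0.02740 × 0.3359 = 9.204 × 10^-3 mol
Let x = n(LiOH), y = n(NaOH).
Titrant: 1x + 1y = 9.204 × 10^-3;  mass: 23.95x + 40.00y = 0.3262
Solving, x = 2.613 × 10^-3 mol, y = 6.590 × 10^-3 mol
mass of LiOH = 2.613 × 10^-3 × 23.95 = 0.06259 g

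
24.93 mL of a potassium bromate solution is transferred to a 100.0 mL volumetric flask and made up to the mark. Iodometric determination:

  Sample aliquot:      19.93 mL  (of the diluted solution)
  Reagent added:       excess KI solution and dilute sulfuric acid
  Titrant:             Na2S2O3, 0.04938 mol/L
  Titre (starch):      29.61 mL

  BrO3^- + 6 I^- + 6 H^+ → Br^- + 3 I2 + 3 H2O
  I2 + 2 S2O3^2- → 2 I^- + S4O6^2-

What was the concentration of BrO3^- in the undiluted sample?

n(S2O3^2-) = 0.02961 × 0.04938 = 1.462 × 10^-3 mol
n(I2) = n(S2O3^2-)/2 = 7.311 × 10^-4 mol
From the 1:3 ratio, n(BrO3^-) in the aliquot = 1/3 × 7.311 × 10^-4 = 2.437 × 10^-4 mol
[BrO3^-]_dilute = 2.437 × 10^-4 / 0.01993 = 0.01223 mol/L
[BrO3^-]_original = 0.01223 × 100.0/24.93 = 0.04905 mol/L

0.04905 mol/L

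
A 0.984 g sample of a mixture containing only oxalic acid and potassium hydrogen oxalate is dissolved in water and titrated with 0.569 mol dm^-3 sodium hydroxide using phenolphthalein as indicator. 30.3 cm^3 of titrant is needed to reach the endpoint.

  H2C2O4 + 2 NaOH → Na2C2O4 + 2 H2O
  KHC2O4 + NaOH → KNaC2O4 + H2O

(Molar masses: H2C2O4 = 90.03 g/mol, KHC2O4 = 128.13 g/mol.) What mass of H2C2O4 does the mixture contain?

n(NaOH) = 0.0303 × 0.569 = 0.0172 mol
Let x = n(H2C2O4), y = n(KHC2O4).
Titrant: 2x + 1y = 0.0172;  mass: 90.03x + 128.13y = 0.984
Solving, x = 7.37 × 10^-3 mol, y = 2.50 × 10^-3 mol
mass of H2C2O4 = 7.37 × 10^-3 × 90.03 = 0.663 g

0.663 g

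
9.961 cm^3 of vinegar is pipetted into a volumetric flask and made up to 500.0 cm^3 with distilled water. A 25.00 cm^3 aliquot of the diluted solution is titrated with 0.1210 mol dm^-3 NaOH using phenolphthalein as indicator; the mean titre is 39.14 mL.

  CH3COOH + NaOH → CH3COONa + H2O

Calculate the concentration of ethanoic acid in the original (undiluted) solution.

9.509 mol/L

n(NaOH) = 0.03914 × 0.1210 = 4.736 × 10^-3 mol
n(CH3COOH) in the aliquot = 4.736 × 10^-3 mol (1:1 ratio)
[CH3COOH]_dilute = 4.736 × 10^-3 / 0.02500 = 0.1894 mol/L
Dilution factor = 500.0 / 9.961 = 50.20
[CH3COOH]_stock = 0.1894 × 50.20 = 9.509 mol/L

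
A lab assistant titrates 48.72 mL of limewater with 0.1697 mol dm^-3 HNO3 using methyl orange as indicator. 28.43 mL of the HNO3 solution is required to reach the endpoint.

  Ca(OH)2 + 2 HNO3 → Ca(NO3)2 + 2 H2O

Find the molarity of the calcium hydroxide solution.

0.04951 mol/L

n(HNO3) = 0.02843 L × 0.1697 mol/L = 4.825 × 10^-3 mol
From the 1:2 mole ratio, n(Ca(OH)2) = 1/2 × 4.825 × 10^-3 = 2.412 × 10^-3 mol
[Ca(OH)2] = 2.412 × 10^-3 mol / 0.04872 L = 0.04951 mol/L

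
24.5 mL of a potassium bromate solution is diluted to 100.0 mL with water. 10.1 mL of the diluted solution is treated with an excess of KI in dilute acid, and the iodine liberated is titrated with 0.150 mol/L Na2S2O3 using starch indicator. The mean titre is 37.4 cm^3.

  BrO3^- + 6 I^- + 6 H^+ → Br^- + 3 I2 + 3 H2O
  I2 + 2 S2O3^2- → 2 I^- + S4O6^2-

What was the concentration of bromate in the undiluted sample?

0.378 mol/L

n(S2O3^2-) = 0.0374 × 0.150 = 5.61 × 10^-3 mol
n(I2) = n(S2O3^2-)/2 = 2.80 × 10^-3 mol
From the 1:3 ratio, n(BrO3^-) in the aliquot = 1/3 × 2.80 × 10^-3 = 9.35 × 10^-4 mol
[BrO3^-]_dilute = 9.35 × 10^-4 / 0.0101 = 0.0926 mol/L
[BrO3^-]_original = 0.0926 × 100.0/24.5 = 0.378 mol/L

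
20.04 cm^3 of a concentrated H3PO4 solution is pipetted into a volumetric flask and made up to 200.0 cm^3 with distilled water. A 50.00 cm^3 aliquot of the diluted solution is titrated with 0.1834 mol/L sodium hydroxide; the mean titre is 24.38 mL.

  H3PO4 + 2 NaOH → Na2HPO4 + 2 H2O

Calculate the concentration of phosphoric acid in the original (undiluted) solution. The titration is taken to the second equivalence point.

n(NaOH) = 0.02438 × 0.1834 = 4.471 × 10^-3 mol
From the 1:2 ratio, n(H3PO4) in the aliquot = 1/2 × 4.471 × 10^-3 = 2.236 × 10^-3 mol
[H3PO4]_dilute = 2.236 × 10^-3 / 0.05000 = 0.04471 mol/L
Dilution factor = 200.0 / 20.04 = 9.980
[H3PO4]_stock = 0.04471 × 9.980 = 0.4462 mol/L

0.4462 mol/L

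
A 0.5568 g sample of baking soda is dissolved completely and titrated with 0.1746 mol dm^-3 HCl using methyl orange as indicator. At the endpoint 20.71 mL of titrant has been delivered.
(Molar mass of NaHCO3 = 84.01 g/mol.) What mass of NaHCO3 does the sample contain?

0.3038 g

NaHCO3 + HCl → NaCl + H2O + CO2
n(HCl) = 0.02071 L × 0.1746 mol/L = 3.616 × 10^-3 mol
n(NaHCO3) = 3.616 × 10^-3 mol (1:1 ratio)
mass of NaHCO3 = 3.616 × 10^-3 × 84.01 g/mol = 0.3038 g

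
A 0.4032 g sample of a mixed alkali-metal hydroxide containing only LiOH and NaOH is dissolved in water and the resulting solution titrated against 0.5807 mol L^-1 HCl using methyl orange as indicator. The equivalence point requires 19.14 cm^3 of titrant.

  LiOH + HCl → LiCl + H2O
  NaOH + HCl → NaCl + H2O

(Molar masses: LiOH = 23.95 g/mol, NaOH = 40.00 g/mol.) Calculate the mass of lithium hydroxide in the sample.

n(HCl) = 0.01914 × 0.5807 = 0.01111 mol
Let x = n(LiOH), y = n(NaOH).
Titrant: 1x + 1y = 0.01111;  mass: 23.95x + 40.00y = 0.4032
Solving, x = 2.578 × 10^-3 mol, y = 8.536 × 10^-3 mol
mass of LiOH = 2.578 × 10^-3 × 23.95 = 0.06175 g

0.06175 g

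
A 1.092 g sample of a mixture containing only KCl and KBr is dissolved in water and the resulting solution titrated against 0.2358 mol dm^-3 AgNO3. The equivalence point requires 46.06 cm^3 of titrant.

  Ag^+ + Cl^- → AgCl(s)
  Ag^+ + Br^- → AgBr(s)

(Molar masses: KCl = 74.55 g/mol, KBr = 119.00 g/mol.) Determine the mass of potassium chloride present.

0.3362 g

n(AgNO3) = 0.04606 × 0.2358 = 0.01086 mol
Let x = n(KCl), y = n(KBr).
Titrant: 1x + 1y = 0.01086;  mass: 74.55x + 119.00y = 1.092
Solving, x = 4.510 × 10^-3 mol, y = 6.351 × 10^-3 mol
mass of KCl = 4.510 × 10^-3 × 74.55 = 0.3362 g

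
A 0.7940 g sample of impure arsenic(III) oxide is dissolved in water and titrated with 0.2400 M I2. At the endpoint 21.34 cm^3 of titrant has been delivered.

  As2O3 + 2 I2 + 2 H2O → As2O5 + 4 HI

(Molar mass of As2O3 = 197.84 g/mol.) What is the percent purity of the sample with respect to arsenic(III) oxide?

63.81 %

n(I2) = 0.02134 L × 0.2400 mol/L = 5.122 × 10^-3 mol
From the 1:2 ratio, n(As2O3) = 1/2 × 5.122 × 10^-3 = 2.561 × 10^-3 mol
mass of As2O3 = 2.561 × 10^-3 × 197.84 g/mol = 0.5066 g
% As2O3 = 0.5066 / 0.7940 × 100 = 63.81 %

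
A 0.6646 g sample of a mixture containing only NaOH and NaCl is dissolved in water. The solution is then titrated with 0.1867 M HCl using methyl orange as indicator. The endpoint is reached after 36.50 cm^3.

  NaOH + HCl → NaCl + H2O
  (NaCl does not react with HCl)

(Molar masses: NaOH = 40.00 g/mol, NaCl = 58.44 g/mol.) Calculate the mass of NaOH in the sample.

n(HCl) = 0.03650 × 0.1867 = 6.815 × 10^-3 mol
Let x = n(NaOH), y = n(NaCl).
Titrant: 1x = 6.815 × 10^-3;  mass: 40.00x + 58.44y = 0.6646
Solving, x = 6.815 × 10^-3 mol, y = 6.708 × 10^-3 mol
mass of NaOH = 6.815 × 10^-3 × 40.00 = 0.2726 g

0.2726 g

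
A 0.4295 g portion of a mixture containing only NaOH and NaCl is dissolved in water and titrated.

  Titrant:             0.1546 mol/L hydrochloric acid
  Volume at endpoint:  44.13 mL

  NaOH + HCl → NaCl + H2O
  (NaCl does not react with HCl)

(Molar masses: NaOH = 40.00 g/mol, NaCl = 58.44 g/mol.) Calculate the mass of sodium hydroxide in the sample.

n(HCl) = 0.04413 × 0.1546 = 6.822 × 10^-3 mol
Let x = n(NaOH), y = n(NaCl).
Titrant: 1x = 6.822 × 10^-3;  mass: 40.00x + 58.44y = 0.4295
Solving, x = 6.822 × 10^-3 mol, y = 2.680 × 10^-3 mol
mass of NaOH = 6.822 × 10^-3 × 40.00 = 0.2729 g

0.2729 g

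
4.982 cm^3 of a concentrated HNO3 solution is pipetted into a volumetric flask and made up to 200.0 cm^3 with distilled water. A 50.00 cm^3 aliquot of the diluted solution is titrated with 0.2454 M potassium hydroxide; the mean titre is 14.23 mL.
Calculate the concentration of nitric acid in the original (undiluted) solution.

2.804 M

HNO3 + KOH → KNO3 + H2O
n(KOH) = 0.01423 × 0.2454 = 3.492 × 10^-3 mol
n(HNO3) in the aliquot = 3.492 × 10^-3 mol (1:1 ratio)
[HNO3]_dilute = 3.492 × 10^-3 / 0.05000 = 0.06984 mol/L
Dilution factor = 200.0 / 4.982 = 40.14
[HNO3]_stock = 0.06984 × 40.14 = 2.804 mol/L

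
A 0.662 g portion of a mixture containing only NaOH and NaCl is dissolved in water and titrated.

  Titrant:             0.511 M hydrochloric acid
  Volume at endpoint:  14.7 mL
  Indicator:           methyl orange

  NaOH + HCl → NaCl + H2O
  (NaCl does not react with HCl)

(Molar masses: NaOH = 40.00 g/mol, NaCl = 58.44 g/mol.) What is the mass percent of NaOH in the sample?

n(HCl) = 0.0147 × 0.511 = 7.51 × 10^-3 mol
Let x = n(NaOH), y = n(NaCl).
Titrant: 1x = 7.51 × 10^-3;  mass: 40.00x + 58.44y = 0.662
Solving, x = 7.51 × 10^-3 mol, y = 6.19 × 10^-3 mol
mass of NaOH = 7.51 × 10^-3 × 40.00 = 0.300 g
% NaOH = 0.300 / 0.662 × 100 = 45.4 %

45.4 %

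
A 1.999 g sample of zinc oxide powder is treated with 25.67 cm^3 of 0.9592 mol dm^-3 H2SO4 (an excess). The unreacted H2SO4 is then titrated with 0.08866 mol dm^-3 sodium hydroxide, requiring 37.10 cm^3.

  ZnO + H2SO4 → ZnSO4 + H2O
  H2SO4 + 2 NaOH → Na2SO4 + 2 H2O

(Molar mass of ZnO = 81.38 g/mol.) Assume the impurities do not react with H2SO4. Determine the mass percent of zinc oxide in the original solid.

n(H2SO4) added = 0.02567 × 0.9592 = 0.02462 mol
n(NaOH) used in back-titration = 0.03710 × 0.08866 = 3.289 × 10^-3 mol
From the 1:2 ratio, n(H2SO4) left over = 1/2 × 3.289 × 10^-3 = 1.645 × 10^-3 mol
n(H2SO4) consumed by analyte = 0.02462 − 1.645 × 10^-3 = 0.02298 mol
n(ZnO) = 0.02298 mol (1:1 ratio)
mass of ZnO = 0.02298 × 81.38 = 1.870 g
% ZnO = 1.870 / 1.999 × 100 = 93.54 %

93.54 %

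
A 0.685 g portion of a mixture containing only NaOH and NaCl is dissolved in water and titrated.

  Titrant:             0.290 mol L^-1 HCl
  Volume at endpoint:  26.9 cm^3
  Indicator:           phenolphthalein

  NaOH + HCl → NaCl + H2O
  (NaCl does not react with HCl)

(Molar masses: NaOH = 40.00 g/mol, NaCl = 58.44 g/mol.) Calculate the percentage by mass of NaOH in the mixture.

45.6 %

n(HCl) = 0.0269 × 0.290 = 7.80 × 10^-3 mol
Let x = n(NaOH), y = n(NaCl).
Titrant: 1x = 7.80 × 10^-3;  mass: 40.00x + 58.44y = 0.685
Solving, x = 7.80 × 10^-3 mol, y = 6.38 × 10^-3 mol
mass of NaOH = 7.80 × 10^-3 × 40.00 = 0.312 g
% NaOH = 0.312 / 0.685 × 100 = 45.6 %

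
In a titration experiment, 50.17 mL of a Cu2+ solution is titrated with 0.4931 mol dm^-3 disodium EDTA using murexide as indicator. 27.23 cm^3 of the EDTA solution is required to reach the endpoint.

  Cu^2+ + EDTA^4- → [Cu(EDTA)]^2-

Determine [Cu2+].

n(EDTA) = 0.02723 L × 0.4931 mol/L = 0.01343 mol
n(Cu2+) = 0.01343 mol (1:1 mole ratio)
[Cu2+] = 0.01343 mol / 0.05017 L = 0.2676 mol/L

0.2676 mol/L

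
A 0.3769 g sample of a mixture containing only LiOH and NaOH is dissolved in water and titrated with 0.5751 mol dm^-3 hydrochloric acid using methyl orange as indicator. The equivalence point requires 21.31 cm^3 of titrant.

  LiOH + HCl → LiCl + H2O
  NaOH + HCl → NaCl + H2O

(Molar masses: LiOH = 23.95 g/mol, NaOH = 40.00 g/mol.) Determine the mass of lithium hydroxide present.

n(HCl) = 0.02131 × 0.5751 = 0.01226 mol
Let x = n(LiOH), y = n(NaOH).
Titrant: 1x + 1y = 0.01226;  mass: 23.95x + 40.00y = 0.3769
Solving, x = 7.060 × 10^-3 mol, y = 5.195 × 10^-3 mol
mass of LiOH = 7.060 × 10^-3 × 23.95 = 0.1691 g

0.1691 g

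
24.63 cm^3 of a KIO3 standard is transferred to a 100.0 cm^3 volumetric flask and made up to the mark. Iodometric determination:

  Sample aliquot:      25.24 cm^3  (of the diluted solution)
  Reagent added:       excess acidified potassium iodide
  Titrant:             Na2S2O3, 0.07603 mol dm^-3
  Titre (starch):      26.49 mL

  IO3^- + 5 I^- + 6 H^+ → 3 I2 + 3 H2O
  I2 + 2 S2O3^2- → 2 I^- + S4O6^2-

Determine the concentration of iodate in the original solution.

n(S2O3^2-) = 0.02649 × 0.07603 = 2.014 × 10^-3 mol
n(I2) = n(S2O3^2-)/2 = 1.007 × 10^-3 mol
From the 1:3 ratio, n(IO3^-) in the aliquot = 1/3 × 1.007 × 10^-3 = 3.357 × 10^-4 mol
[IO3^-]_dilute = 3.357 × 10^-4 / 0.02524 = 0.01330 mol/L
[IO3^-]_original = 0.01330 × 100.0/24.63 = 0.05400 mol/L

0.05400 mol/L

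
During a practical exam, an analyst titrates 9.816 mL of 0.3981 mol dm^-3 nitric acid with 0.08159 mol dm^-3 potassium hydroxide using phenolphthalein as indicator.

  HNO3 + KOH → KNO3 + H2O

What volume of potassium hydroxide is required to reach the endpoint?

47.89 mL

n(HNO3) = 0.009816 L × 0.3981 mol/L = 3.908 × 10^-3 mol
n(KOH) = 3.908 × 10^-3 mol (1:1 stoichiometry)
V(KOH) = 3.908 × 10^-3 mol / 0.08159 mol/L = 0.04789 L = 47.89 mL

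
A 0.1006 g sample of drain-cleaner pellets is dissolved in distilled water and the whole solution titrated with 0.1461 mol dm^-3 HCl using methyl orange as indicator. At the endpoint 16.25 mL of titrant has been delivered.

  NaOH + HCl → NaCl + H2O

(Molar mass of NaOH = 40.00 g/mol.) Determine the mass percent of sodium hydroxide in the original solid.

94.40 %

n(HCl) = 0.01625 L × 0.1461 mol/L = 2.374 × 10^-3 mol
n(NaOH) = 2.374 × 10^-3 mol (1:1 ratio)
mass of NaOH = 2.374 × 10^-3 × 40.00 g/mol = 0.09497 g
% NaOH = 0.09497 / 0.1006 × 100 = 94.40 %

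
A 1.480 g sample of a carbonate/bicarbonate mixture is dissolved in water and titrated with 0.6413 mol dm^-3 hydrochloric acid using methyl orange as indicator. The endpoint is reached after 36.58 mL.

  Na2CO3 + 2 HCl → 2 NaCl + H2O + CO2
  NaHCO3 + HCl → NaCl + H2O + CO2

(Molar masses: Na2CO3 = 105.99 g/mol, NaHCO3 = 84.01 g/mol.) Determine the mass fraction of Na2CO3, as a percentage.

n(HCl) = 0.03658 × 0.6413 = 0.02346 mol
Let x = n(Na2CO3), y = n(NaHCO3).
Titrant: 2x + 1y = 0.02346;  mass: 105.99x + 84.01y = 1.480
Solving, x = 7.912 × 10^-3 mol, y = 7.635 × 10^-3 mol
mass of Na2CO3 = 7.912 × 10^-3 × 105.99 = 0.8386 g
% Na2CO3 = 0.8386 / 1.480 × 100 = 56.66 %

56.66 %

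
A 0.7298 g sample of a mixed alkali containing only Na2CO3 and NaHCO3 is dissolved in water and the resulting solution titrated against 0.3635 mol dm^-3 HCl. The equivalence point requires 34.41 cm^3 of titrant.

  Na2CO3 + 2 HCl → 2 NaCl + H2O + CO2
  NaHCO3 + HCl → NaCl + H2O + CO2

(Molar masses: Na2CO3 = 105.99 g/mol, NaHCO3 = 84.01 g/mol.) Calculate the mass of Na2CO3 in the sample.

n(HCl) = 0.03441 × 0.3635 = 0.01251 mol
Let x = n(Na2CO3), y = n(NaHCO3).
Titrant: 2x + 1y = 0.01251;  mass: 105.99x + 84.01y = 0.7298
Solving, x = 5.175 × 10^-3 mol, y = 2.158 × 10^-3 mol
mass of Na2CO3 = 5.175 × 10^-3 × 105.99 = 0.5485 g

0.5485 g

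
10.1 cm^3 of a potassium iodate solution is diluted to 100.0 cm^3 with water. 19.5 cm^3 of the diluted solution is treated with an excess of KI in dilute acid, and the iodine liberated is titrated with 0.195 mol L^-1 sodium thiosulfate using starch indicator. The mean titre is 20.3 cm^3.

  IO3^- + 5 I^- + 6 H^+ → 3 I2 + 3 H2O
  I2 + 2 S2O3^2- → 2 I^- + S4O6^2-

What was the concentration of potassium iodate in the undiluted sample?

n(S2O3^2-) = 0.0203 × 0.195 = 3.96 × 10^-3 mol
n(I2) = n(S2O3^2-)/2 = 1.98 × 10^-3 mol
From the 1:3 ratio, n(IO3^-) in the aliquot = 1/3 × 1.98 × 10^-3 = 6.60 × 10^-4 mol
[IO3^-]_dilute = 6.60 × 10^-4 / 0.0195 = 0.0338 mol/L
[IO3^-]_original = 0.0338 × 100.0/10.1 = 0.335 mol/L

0.335 mol/L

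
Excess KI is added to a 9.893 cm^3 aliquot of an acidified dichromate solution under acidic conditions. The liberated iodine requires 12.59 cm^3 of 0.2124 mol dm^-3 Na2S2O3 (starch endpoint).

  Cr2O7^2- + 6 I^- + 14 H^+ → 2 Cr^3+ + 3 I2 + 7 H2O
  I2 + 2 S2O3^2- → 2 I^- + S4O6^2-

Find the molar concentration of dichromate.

n(S2O3^2-) = 0.01259 × 0.2124 = 2.674 × 10^-3 mol
n(I2) = n(S2O3^2-)/2 = 1.337 × 10^-3 mol
From the 1:3 ratio, n(Cr2O7^2-) in the aliquot = 1/3 × 1.337 × 10^-3 = 4.457 × 10^-4 mol
[Cr2O7^2-] = 4.457 × 10^-4 / 0.009893 = 0.04505 mol/L

0.04505 mol/L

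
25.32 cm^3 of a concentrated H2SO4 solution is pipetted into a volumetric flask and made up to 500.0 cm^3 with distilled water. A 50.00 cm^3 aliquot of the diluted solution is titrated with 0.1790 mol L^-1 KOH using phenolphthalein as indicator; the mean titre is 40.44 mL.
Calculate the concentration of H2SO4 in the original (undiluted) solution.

H2SO4 + 2 KOH → K2SO4 + 2 H2O
n(KOH) = 0.04044 × 0.1790 = 7.239 × 10^-3 mol
From the 1:2 ratio, n(H2SO4) in the aliquot = 1/2 × 7.239 × 10^-3 = 3.619 × 10^-3 mol
[H2SO4]_dilute = 3.619 × 10^-3 / 0.05000 = 0.07239 mol/L
Dilution factor = 500.0 / 25.32 = 19.75
[H2SO4]_stock = 0.07239 × 19.75 = 1.429 mol/L

1.429 mol/L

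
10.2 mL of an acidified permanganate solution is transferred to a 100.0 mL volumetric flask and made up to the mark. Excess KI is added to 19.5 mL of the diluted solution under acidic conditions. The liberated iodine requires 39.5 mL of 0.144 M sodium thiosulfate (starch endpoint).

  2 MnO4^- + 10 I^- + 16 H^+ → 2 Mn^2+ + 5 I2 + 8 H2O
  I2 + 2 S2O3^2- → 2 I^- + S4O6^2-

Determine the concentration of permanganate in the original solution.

n(S2O3^2-) = 0.0395 × 0.144 = 5.69 × 10^-3 mol
n(I2) = n(S2O3^2-)/2 = 2.84 × 10^-3 mol
From the 2:5 ratio, n(MnO4^-) in the aliquot = 2/5 × 2.84 × 10^-3 = 1.14 × 10^-3 mol
[MnO4^-]_dilute = 1.14 × 10^-3 / 0.0195 = 0.0583 mol/L
[MnO4^-]_original = 0.0583 × 100.0/10.2 = 0.572 mol/L

0.572 M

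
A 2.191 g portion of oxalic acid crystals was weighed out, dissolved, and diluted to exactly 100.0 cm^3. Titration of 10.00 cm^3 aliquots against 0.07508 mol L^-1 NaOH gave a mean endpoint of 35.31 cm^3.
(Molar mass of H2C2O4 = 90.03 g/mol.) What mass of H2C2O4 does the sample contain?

1.193 g

H2C2O4 + 2 NaOH → Na2C2O4 + 2 H2O
n(NaOH) per titration = 0.03531 × 0.07508 = 2.651 × 10^-3 mol
From the 1:2 ratio, n(H2C2O4) in each aliquot = 1/2 × 2.651 × 10^-3 = 1.326 × 10^-3 mol
n(H2C2O4) in the whole flask = 1.326 × 10^-3 × 100.0/10.00 = 0.01326 mol
mass of H2C2O4 = 0.01326 × 90.03 = 1.193 g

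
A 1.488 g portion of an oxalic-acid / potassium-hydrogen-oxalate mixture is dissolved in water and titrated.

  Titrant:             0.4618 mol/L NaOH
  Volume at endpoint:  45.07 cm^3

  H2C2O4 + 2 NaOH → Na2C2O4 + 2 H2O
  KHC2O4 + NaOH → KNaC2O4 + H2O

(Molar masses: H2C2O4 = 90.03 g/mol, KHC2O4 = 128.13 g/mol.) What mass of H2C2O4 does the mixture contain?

n(NaOH) = 0.04507 × 0.4618 = 0.02081 mol
Let x = n(H2C2O4), y = n(KHC2O4).
Titrant: 2x + 1y = 0.02081;  mass: 90.03x + 128.13y = 1.488
Solving, x = 7.091 × 10^-3 mol, y = 6.630 × 10^-3 mol
mass of H2C2O4 = 7.091 × 10^-3 × 90.03 = 0.6384 g

0.6384 g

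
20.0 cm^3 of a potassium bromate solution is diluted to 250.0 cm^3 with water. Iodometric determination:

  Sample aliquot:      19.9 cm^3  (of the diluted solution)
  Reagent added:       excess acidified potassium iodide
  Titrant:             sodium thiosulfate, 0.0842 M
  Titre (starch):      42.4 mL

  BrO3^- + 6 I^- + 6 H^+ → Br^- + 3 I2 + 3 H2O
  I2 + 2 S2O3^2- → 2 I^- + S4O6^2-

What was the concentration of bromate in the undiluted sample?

n(S2O3^2-) = 0.0424 × 0.0842 = 3.57 × 10^-3 mol
n(I2) = n(S2O3^2-)/2 = 1.79 × 10^-3 mol
From the 1:3 ratio, n(BrO3^-) in the aliquot = 1/3 × 1.79 × 10^-3 = 5.95 × 10^-4 mol
[BrO3^-]_dilute = 5.95 × 10^-4 / 0.0199 = 0.0299 mol/L
[BrO3^-]_original = 0.0299 × 250.0/20.0 = 0.374 mol/L

0.374 M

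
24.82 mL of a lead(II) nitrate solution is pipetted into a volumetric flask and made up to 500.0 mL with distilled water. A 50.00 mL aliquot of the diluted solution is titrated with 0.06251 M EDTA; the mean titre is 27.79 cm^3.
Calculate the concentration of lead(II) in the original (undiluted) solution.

Pb^2+ + EDTA^4- → [Pb(EDTA)]^2-
n(EDTA) = 0.02779 × 0.06251 = 1.737 × 10^-3 mol
n(Pb2+) in the aliquot = 1.737 × 10^-3 mol (1:1 ratio)
[Pb2+]_dilute = 1.737 × 10^-3 / 0.05000 = 0.03474 mol/L
Dilution factor = 500.0 / 24.82 = 20.15
[Pb2+]_stock = 0.03474 × 20.15 = 0.6999 mol/L

0.6999 M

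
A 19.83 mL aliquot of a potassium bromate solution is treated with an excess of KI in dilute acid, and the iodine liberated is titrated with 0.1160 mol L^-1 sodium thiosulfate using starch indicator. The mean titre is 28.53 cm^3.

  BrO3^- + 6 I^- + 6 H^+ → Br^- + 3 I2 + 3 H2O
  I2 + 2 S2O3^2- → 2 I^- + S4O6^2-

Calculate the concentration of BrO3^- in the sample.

0.02782 mol/L

n(S2O3^2-) = 0.02853 × 0.1160 = 3.309 × 10^-3 mol
n(I2) = n(S2O3^2-)/2 = 1.655 × 10^-3 mol
From the 1:3 ratio, n(BrO3^-) in the aliquot = 1/3 × 1.655 × 10^-3 = 5.516 × 10^-4 mol
[BrO3^-] = 5.516 × 10^-4 / 0.01983 = 0.02782 mol/L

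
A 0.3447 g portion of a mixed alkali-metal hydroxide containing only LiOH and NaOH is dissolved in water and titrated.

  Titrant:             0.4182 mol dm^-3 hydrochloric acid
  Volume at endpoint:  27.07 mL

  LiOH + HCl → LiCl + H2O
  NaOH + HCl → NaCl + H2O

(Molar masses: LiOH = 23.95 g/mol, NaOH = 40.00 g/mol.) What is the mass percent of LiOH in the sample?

46.81 %

n(HCl) = 0.02707 × 0.4182 = 0.01132 mol
Let x = n(LiOH), y = n(NaOH).
Titrant: 1x + 1y = 0.01132;  mass: 23.95x + 40.00y = 0.3447
Solving, x = 6.737 × 10^-3 mol, y = 4.584 × 10^-3 mol
mass of LiOH = 6.737 × 10^-3 × 23.95 = 0.1613 g
% LiOH = 0.1613 / 0.3447 × 100 = 46.81 %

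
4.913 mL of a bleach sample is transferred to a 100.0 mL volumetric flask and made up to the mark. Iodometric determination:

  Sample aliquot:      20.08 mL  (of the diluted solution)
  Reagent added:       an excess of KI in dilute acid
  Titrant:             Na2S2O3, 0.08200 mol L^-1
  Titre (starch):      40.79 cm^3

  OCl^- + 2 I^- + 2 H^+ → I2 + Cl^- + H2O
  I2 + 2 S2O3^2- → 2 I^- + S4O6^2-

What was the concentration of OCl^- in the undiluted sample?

n(S2O3^2-) = 0.04079 × 0.08200 = 3.345 × 10^-3 mol
n(I2) = n(S2O3^2-)/2 = 1.672 × 10^-3 mol
n(OCl^-) in the aliquot = 1.672 × 10^-3 mol (1:1 ratio)
[OCl^-]_dilute = 1.672 × 10^-3 / 0.02008 = 0.08329 mol/L
[OCl^-]_original = 0.08329 × 100.0/4.913 = 1.695 mol/L

1.695 mol/L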